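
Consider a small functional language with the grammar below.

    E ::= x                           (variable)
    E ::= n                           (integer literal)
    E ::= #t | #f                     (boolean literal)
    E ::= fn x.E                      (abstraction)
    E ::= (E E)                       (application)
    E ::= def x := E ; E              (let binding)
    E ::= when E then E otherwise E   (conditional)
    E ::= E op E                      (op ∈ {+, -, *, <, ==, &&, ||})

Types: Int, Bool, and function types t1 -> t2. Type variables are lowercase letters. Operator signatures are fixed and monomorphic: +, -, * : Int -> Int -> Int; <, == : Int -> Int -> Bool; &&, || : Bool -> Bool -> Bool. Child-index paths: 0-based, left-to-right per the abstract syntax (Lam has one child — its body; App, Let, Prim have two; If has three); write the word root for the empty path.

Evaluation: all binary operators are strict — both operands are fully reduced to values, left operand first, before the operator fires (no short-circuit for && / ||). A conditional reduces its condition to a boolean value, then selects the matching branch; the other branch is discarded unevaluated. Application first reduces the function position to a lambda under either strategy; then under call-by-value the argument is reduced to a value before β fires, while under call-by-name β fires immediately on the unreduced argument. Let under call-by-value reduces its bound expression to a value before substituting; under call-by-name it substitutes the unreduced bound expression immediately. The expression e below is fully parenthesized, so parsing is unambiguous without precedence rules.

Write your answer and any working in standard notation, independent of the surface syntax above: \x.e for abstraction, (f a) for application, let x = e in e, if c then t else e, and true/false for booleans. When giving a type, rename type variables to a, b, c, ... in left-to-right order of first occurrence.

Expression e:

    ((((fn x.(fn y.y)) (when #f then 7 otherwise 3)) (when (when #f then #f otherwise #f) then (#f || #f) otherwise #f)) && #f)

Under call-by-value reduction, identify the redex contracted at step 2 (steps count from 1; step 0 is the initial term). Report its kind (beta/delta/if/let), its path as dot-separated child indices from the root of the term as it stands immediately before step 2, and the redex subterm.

Answer: beta at 0.0 : ((\x.(\y.y)) 3)

Derivation:
step 0: ((((\x.(\y.y)) (if false then 7 else 3)) (if (if false then false else false) then (false || false) else false)) && false)
step 1: [if@0.0.1] ((((\x.(\y.y)) 3) (if (if false then false else false) then (false || false) else false)) && false)
step 2: [beta@0.0] (((\y.y) (if (if false then false else false) then (false || false) else false)) && false)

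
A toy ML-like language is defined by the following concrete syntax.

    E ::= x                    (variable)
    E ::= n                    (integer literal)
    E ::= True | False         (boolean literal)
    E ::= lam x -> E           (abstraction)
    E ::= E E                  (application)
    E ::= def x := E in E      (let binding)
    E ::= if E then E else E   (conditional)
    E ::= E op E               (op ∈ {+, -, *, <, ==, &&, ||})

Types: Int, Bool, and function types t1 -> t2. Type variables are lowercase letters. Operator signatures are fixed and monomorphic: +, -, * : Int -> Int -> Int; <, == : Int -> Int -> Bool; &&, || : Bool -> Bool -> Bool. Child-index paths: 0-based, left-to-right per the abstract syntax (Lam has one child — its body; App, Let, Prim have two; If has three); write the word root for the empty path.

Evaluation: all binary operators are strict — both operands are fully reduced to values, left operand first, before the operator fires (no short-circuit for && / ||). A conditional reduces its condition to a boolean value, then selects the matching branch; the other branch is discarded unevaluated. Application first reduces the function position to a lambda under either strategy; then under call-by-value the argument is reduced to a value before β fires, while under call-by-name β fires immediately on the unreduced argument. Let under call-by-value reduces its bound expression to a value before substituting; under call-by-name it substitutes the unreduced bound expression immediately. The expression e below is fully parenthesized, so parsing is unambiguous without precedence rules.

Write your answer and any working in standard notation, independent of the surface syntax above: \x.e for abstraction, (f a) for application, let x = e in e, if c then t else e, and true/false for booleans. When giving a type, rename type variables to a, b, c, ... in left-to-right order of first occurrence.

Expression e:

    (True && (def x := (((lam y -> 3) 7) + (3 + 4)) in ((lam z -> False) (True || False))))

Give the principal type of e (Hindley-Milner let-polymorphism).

Derivation:
  unify Bool ~ Bool
\y._ : a -> Int
  unify a -> Int ~ Int -> b
  unify a ~ Int
  unify Int ~ b
_ _ : Int
  unify Int ~ Int
  unify Int ~ Int
  unify Int ~ Int
  unify Int ~ Int
let x : Int
\z._ : c -> Bool
  unify Bool ~ Bool
  unify Bool ~ Bool
  unify c -> Bool ~ Bool -> d
  unify c ~ Bool
  unify Bool ~ d
_ _ : Bool
  unify Bool ~ Bool

Answer: Bool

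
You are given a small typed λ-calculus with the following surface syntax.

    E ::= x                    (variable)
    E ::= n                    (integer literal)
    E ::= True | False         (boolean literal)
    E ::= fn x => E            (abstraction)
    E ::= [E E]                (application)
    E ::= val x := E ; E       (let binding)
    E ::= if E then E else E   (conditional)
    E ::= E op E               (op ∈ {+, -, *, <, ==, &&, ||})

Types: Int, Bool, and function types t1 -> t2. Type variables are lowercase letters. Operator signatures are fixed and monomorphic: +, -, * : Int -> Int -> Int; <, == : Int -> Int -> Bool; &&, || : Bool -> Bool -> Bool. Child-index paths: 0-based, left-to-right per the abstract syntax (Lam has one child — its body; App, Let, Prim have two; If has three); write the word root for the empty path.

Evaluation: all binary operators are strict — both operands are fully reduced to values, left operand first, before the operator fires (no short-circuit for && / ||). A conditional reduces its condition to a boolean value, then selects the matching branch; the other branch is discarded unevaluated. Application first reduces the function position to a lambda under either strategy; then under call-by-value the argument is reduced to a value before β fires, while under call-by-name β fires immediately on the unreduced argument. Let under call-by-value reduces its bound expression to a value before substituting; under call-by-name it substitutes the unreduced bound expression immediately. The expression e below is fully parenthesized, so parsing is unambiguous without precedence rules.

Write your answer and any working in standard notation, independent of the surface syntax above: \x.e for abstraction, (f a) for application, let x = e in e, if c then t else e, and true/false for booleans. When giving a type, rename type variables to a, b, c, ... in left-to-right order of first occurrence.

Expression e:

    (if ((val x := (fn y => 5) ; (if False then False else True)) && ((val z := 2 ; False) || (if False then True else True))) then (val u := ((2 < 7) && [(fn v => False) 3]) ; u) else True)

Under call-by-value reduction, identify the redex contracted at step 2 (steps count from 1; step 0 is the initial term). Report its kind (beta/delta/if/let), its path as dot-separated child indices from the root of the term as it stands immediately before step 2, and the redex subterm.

Answer: if at 0.0 : (if false then false else true)

Working:
step 0: (if ((let x = (\y.5) in (if false then false else true)) && ((let z = 2 in false) || (if false then true else true))) then (let u = ((2 < 7) && ((\v.false) 3)) in u) else true)
step 1: [let@0.0] (if ((if false then false else true) && ((let z = 2 in false) || (if false then true else true))) then (let u = ((2 < 7) && ((\v.false) 3)) in u) else true)
step 2: [if@0.0] (if (true && ((let z = 2 in false) || (if false then true else true))) then (let u = ((2 < 7) && ((\v.false) 3)) in u) else true)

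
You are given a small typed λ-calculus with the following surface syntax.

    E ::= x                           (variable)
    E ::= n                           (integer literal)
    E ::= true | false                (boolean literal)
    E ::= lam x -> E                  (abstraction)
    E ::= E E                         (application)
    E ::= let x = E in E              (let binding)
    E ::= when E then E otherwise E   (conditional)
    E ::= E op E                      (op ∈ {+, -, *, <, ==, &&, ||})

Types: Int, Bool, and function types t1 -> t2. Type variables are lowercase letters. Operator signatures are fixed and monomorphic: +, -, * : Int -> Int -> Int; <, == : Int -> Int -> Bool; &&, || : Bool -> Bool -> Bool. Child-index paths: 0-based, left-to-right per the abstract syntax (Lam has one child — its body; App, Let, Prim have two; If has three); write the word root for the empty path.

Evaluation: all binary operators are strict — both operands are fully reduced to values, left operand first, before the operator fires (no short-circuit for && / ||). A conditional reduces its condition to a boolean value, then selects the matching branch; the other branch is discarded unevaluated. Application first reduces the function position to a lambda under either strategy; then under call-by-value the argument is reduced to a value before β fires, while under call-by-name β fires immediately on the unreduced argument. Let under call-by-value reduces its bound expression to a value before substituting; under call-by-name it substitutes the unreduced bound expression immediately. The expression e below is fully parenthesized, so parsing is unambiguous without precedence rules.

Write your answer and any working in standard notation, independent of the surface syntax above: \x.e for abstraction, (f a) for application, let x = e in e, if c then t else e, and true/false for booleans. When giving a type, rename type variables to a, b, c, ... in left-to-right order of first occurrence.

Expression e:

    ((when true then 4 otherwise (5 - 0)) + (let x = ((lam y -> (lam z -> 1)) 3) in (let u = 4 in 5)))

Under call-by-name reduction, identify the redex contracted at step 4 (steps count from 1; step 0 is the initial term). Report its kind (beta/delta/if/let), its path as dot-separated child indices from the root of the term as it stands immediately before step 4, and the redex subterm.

Answer: delta at root : (4 + 5)

Derivation:
step 0: ((if true then 4 else (5 - 0)) + (let x = ((\y.(\z.1)) 3) in (let u = 4 in 5)))
step 1: [if@0] (4 + (let x = ((\y.(\z.1)) 3) in (let u = 4 in 5)))
step 2: [let@1] (4 + (let u = 4 in 5))
step 3: [let@1] (4 + 5)
step 4: [delta@root] 9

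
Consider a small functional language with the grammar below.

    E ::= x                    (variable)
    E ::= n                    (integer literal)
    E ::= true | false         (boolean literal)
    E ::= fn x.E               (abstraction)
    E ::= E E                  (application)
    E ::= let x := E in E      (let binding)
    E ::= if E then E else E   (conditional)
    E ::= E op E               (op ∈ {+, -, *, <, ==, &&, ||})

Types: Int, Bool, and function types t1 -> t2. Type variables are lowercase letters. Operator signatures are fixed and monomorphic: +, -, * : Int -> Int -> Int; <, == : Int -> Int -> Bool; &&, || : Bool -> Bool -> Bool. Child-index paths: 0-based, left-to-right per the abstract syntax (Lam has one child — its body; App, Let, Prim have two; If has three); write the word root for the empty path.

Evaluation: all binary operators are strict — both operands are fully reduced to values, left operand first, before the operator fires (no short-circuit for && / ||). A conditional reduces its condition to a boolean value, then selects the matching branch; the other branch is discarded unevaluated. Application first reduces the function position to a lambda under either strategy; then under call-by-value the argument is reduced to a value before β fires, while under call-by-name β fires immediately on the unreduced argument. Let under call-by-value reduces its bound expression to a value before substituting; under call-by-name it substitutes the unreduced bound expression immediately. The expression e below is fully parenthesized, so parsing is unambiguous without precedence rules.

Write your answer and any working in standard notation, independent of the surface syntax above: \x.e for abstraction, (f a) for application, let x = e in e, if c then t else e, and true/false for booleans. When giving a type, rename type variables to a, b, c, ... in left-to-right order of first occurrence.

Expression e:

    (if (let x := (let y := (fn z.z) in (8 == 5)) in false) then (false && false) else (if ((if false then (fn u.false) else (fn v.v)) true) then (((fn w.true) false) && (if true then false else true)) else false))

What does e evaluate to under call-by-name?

Answer: false

Derivation:
step 0: (if (let x = (let y = (\z.z) in (8 == 5)) in false) then (false && false) else (if ((if false then (\u.false) else (\v.v)) true) then (((\w.true) false) && (if true then false else true)) else false))
step 1: [let@0] (if false then (false && false) else (if ((if false then (\u.false) else (\v.v)) true) then (((\w.true) false) && (if true then false else true)) else false))
step 2: [if@root] (if ((if false then (\u.false) else (\v.v)) true) then (((\w.true) false) && (if true then false else true)) else false)
step 3: [if@0.0] (if ((\v.v) true) then (((\w.true) false) && (if true then false else true)) else false)
step 4: [beta@0] (if true then (((\w.true) false) && (if true then false else true)) else false)
step 5: [if@root] (((\w.true) false) && (if true then false else true))
step 6: [beta@0] (true && (if true then false else true))
step 7: [if@1] (true && false)
step 8: [delta@root] false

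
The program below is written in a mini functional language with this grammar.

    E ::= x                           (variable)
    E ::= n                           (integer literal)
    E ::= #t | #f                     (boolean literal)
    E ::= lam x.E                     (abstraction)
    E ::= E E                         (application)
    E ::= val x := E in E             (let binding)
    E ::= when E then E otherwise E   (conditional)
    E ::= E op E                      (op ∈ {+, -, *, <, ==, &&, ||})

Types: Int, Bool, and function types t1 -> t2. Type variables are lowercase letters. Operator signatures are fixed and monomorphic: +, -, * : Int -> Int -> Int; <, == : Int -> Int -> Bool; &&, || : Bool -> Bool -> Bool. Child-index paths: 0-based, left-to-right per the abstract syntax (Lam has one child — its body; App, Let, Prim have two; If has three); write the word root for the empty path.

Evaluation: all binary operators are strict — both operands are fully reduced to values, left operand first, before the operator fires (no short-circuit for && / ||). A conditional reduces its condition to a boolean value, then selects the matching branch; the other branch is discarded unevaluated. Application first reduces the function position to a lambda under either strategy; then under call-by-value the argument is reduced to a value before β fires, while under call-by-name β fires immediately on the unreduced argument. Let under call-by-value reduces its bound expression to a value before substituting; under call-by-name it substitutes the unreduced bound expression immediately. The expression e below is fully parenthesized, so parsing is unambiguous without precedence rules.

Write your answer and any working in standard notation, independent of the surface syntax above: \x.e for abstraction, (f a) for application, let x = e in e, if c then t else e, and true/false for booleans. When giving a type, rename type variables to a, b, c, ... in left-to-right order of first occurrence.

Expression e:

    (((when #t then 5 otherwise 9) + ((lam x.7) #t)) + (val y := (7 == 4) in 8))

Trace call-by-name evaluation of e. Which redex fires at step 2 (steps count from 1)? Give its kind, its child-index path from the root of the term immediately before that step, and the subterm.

Answer: beta at 0.1 : ((\x.7) true)

Working:
step 0: (((if true then 5 else 9) + ((\x.7) true)) + (let y = (7 == 4) in 8))
step 1: [if@0.0] ((5 + ((\x.7) true)) + (let y = (7 == 4) in 8))
step 2: [beta@0.1] ((5 + 7) + (let y = (7 == 4) in 8))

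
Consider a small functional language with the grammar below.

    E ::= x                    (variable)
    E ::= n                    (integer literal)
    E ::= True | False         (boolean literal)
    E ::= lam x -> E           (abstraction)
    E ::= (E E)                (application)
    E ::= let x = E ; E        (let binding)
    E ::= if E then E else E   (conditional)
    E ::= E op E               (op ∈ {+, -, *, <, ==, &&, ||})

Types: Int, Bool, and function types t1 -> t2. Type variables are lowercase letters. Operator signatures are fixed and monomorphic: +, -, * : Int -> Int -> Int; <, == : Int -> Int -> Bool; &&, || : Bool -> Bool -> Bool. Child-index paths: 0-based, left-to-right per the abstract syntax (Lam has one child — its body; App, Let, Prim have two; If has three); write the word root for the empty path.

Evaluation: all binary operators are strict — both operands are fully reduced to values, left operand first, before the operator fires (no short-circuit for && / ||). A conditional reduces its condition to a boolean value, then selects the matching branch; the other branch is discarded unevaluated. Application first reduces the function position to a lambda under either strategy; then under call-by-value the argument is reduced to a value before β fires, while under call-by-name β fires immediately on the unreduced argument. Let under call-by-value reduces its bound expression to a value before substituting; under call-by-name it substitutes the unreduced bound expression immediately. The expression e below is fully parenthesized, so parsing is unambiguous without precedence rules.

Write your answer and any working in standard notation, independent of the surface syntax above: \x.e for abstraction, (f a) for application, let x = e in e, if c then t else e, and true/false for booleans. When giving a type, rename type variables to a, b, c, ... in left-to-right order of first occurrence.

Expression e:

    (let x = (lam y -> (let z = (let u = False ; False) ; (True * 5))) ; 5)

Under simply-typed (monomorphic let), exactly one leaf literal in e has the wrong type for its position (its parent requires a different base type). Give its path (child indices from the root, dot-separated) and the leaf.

Answer: 0.0.1.0 : true

Derivation:
let u : Bool
let z : Bool
  unify Bool ~ Int
  FAIL: mismatch Bool ~ Int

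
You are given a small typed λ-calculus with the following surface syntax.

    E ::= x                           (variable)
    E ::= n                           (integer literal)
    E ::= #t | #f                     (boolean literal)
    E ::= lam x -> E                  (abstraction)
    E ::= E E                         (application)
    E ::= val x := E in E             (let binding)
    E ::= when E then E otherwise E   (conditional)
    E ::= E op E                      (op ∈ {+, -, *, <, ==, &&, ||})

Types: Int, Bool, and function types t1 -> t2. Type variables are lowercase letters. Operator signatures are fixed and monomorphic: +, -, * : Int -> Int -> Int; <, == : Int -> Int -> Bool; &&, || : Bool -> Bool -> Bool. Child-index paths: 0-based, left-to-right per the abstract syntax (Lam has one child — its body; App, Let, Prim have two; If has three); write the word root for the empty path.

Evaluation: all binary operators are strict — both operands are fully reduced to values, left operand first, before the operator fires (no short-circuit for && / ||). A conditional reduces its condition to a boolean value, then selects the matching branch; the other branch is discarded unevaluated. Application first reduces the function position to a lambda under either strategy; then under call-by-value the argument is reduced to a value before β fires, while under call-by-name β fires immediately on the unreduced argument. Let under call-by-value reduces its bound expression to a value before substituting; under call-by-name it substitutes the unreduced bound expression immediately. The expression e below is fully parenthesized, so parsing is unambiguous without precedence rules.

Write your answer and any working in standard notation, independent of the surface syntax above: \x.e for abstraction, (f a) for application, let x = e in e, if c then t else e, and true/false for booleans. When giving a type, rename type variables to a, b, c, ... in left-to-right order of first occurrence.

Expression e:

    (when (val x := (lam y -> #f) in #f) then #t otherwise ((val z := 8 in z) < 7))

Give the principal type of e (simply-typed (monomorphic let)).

Answer: Bool

Working:
\y._ : a -> Bool
let x : a -> Bool
  unify Bool ~ Bool
let z : Int
z : Int
  unify Int ~ Int
  unify Int ~ Int
  unify Bool ~ Bool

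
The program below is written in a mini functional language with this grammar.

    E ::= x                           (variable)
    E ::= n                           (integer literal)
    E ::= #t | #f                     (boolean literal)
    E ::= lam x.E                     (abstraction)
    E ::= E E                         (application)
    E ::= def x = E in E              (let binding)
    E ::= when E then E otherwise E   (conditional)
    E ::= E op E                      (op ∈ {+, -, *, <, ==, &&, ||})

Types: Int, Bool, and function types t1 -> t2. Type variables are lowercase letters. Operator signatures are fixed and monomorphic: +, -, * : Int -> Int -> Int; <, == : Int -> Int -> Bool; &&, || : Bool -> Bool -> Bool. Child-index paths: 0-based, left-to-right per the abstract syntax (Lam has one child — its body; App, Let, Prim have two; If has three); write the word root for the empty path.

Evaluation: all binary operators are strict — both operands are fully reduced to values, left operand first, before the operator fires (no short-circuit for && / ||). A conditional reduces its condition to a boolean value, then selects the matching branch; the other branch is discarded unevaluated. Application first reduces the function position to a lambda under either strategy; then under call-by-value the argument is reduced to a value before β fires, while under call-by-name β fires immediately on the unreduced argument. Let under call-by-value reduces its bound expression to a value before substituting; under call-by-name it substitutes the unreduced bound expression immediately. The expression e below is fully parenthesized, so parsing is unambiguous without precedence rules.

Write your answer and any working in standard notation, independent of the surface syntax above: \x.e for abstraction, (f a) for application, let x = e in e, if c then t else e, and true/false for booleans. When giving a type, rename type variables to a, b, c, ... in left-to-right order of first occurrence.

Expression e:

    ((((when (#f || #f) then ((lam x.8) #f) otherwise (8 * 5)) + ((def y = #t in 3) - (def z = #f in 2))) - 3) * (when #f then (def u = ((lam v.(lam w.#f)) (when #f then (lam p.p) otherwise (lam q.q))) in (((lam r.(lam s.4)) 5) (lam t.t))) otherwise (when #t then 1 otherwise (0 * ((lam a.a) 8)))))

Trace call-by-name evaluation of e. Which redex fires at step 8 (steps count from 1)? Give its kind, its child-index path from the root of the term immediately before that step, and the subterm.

Answer: delta at 0 : (41 - 3)

Derivation:
step 0: ((((if (false || false) then ((\x.8) false) else (8 * 5)) + ((let y = true in 3) - (let z = false in 2))) - 3) * (if false then (let u = ((\v.(\w.false)) (if false then (\p.p) else (\q.q))) in (((\r.(\s.4)) 5) (\t.t))) else (if true then 1 else (0 * ((\a.a) 8)))))
step 1: [delta@0.0.0.0] ((((if false then ((\x.8) false) else (8 * 5)) + ((let y = true in 3) - (let z = false in 2))) - 3) * (if false then (let u = ((\v.(\w.false)) (if false then (\p.p) else (\q.q))) in (((\r.(\s.4)) 5) (\t.t))) else (if true then 1 else (0 * ((\a.a) 8)))))
step 2: [if@0.0.0] ((((8 * 5) + ((let y = true in 3) - (let z = false in 2))) - 3) * (if false then (let u = ((\v.(\w.false)) (if false then (\p.p) else (\q.q))) in (((\r.(\s.4)) 5) (\t.t))) else (if true then 1 else (0 * ((\a.a) 8)))))
step 3: [delta@0.0.0] (((40 + ((let y = true in 3) - (let z = false in 2))) - 3) * (if false then (let u = ((\v.(\w.false)) (if false then (\p.p) else (\q.q))) in (((\r.(\s.4)) 5) (\t.t))) else (if true then 1 else (0 * ((\a.a) 8)))))
step 4: [let@0.0.1.0] (((40 + (3 - (let z = false in 2))) - 3) * (if false then (let u = ((\v.(\w.false)) (if false then (\p.p) else (\q.q))) in (((\r.(\s.4)) 5) (\t.t))) else (if true then 1 else (0 * ((\a.a) 8)))))
step 5: [let@0.0.1.1] (((40 + (3 - 2)) - 3) * (if false then (let u = ((\v.(\w.false)) (if false then (\p.p) else (\q.q))) in (((\r.(\s.4)) 5) (\t.t))) else (if true then 1 else (0 * ((\a.a) 8)))))
step 6: [delta@0.0.1] (((40 + 1) - 3) * (if false then (let u = ((\v.(\w.false)) (if false then (\p.p) else (\q.q))) in (((\r.(\s.4)) 5) (\t.t))) else (if true then 1 else (0 * ((\a.a) 8)))))
step 7: [delta@0.0] ((41 - 3) * (if false then (let u = ((\v.(\w.false)) (if false then (\p.p) else (\q.q))) in (((\r.(\s.4)) 5) (\t.t))) else (if true then 1 else (0 * ((\a.a) 8)))))
step 8: [delta@0] (38 * (if false then (let u = ((\v.(\w.false)) (if false then (\p.p) else (\q.q))) in (((\r.(\s.4)) 5) (\t.t))) else (if true then 1 else (0 * ((\a.a) 8)))))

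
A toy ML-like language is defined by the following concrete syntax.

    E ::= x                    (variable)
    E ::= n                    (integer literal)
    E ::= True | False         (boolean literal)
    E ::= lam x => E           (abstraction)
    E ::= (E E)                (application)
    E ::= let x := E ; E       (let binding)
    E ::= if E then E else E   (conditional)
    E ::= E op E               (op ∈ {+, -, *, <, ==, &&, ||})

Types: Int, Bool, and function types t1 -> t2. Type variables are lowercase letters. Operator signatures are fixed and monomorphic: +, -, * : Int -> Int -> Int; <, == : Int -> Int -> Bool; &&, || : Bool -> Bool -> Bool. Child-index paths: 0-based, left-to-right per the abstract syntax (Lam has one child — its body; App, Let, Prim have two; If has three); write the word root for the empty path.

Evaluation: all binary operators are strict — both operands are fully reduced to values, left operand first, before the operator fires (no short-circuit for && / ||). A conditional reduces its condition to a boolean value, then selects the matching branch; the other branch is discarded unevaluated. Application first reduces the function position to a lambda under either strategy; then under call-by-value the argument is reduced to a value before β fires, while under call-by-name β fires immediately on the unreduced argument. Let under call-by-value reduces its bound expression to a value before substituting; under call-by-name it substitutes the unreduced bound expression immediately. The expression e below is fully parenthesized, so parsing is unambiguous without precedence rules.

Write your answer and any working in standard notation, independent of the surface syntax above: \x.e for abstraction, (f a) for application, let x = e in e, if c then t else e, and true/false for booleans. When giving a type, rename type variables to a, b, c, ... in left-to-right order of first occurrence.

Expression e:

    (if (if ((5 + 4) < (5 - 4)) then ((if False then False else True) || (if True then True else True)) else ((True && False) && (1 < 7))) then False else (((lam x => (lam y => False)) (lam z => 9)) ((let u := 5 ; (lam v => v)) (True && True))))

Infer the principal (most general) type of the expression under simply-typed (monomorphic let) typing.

Answer: Bool

Derivation:
  unify Int ~ Int
  unify Int ~ Int
  unify Int ~ Int
  unify Int ~ Int
  unify Int ~ Int
  unify Int ~ Int
  unify Bool ~ Bool
  unify Bool ~ Bool
  unify Bool ~ Bool
  unify Bool ~ Bool
  unify Bool ~ Bool
  unify Bool ~ Bool
  unify Bool ~ Bool
  unify Bool ~ Bool
  unify Bool ~ Bool
  unify Bool ~ Bool
  unify Int ~ Int
  unify Int ~ Int
  unify Bool ~ Bool
  unify Bool ~ Bool
  unify Bool ~ Bool
\y._ : b -> Bool
\x._ : a -> b -> Bool
\z._ : c -> Int
  unify a -> b -> Bool ~ (c -> Int) -> d
  unify a ~ c -> Int
  unify b -> Bool ~ d
_ _ : b -> Bool
let u : Int
v : e
\v._ : e -> e
  unify Bool ~ Bool
  unify Bool ~ Bool
  unify e -> e ~ Bool -> f
  unify e ~ Bool
  unify Bool ~ f
_ _ : Bool
  unify b -> Bool ~ Bool -> g
  unify b ~ Bool
  unify Bool ~ g
_ _ : Bool
  unify Bool ~ Bool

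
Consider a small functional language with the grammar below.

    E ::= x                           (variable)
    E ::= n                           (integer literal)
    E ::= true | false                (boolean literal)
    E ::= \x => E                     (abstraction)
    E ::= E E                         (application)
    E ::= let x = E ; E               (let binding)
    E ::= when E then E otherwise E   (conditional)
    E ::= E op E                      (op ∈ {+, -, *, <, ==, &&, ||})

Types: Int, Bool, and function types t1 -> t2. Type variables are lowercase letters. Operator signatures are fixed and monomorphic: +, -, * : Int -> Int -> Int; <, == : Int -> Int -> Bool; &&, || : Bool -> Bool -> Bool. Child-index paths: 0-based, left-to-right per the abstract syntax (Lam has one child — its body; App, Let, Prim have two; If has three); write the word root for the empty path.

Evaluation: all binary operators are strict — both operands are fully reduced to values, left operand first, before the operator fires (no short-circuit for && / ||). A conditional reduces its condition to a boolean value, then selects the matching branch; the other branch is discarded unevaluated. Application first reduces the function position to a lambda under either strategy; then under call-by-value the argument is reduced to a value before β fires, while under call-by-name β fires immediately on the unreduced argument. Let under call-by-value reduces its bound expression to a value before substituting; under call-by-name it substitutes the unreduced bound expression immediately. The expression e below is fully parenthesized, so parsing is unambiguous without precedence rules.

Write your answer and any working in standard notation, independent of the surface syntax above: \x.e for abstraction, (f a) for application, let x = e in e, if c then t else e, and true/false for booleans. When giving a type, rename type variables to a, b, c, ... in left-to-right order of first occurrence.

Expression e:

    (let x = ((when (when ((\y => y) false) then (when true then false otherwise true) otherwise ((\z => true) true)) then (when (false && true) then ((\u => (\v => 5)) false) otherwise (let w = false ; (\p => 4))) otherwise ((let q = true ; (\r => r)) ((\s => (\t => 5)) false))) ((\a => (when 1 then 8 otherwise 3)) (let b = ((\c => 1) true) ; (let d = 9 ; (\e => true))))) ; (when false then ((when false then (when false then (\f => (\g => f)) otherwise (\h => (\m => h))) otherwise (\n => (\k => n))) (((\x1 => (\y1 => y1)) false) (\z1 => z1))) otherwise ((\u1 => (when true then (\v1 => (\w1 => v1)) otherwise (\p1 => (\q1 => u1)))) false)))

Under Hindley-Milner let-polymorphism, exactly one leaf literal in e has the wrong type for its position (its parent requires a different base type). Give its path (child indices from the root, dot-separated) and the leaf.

Derivation:
y : a
\y._ : a -> a
  unify a -> a ~ Bool -> b
  unify a ~ Bool
  unify Bool ~ b
_ _ : Bool
  unify Bool ~ Bool
  unify Bool ~ Bool
  unify Bool ~ Bool
\z._ : c -> Bool
  unify c -> Bool ~ Bool -> d
  unify c ~ Bool
  unify Bool ~ d
_ _ : Bool
  unify Bool ~ Bool
  unify Bool ~ Bool
  unify Bool ~ Bool
  unify Bool ~ Bool
  unify Bool ~ Bool
\v._ : f -> Int
\u._ : e -> f -> Int
  unify e -> f -> Int ~ Bool -> g
  unify e ~ Bool
  unify f -> Int ~ g
_ _ : f -> Int
let w : Bool
\p._ : h -> Int
  unify f -> Int ~ h -> Int
  unify f ~ h
  unify Int ~ Int
let q : Bool
r : i
\r._ : i -> i
\t._ : k -> Int
\s._ : j -> k -> Int
  unify j -> k -> Int ~ Bool -> l
  unify j ~ Bool
  unify k -> Int ~ l
_ _ : k -> Int
  unify i -> i ~ (k -> Int) -> m
  unify i ~ k -> Int
  unify k -> Int ~ m
_ _ : k -> Int
  unify h -> Int ~ k -> Int
  unify h ~ k
  unify Int ~ Int
  unify Int ~ Bool
  FAIL: mismatch Int ~ Bool

Answer: 0.1.0.0.0 : 1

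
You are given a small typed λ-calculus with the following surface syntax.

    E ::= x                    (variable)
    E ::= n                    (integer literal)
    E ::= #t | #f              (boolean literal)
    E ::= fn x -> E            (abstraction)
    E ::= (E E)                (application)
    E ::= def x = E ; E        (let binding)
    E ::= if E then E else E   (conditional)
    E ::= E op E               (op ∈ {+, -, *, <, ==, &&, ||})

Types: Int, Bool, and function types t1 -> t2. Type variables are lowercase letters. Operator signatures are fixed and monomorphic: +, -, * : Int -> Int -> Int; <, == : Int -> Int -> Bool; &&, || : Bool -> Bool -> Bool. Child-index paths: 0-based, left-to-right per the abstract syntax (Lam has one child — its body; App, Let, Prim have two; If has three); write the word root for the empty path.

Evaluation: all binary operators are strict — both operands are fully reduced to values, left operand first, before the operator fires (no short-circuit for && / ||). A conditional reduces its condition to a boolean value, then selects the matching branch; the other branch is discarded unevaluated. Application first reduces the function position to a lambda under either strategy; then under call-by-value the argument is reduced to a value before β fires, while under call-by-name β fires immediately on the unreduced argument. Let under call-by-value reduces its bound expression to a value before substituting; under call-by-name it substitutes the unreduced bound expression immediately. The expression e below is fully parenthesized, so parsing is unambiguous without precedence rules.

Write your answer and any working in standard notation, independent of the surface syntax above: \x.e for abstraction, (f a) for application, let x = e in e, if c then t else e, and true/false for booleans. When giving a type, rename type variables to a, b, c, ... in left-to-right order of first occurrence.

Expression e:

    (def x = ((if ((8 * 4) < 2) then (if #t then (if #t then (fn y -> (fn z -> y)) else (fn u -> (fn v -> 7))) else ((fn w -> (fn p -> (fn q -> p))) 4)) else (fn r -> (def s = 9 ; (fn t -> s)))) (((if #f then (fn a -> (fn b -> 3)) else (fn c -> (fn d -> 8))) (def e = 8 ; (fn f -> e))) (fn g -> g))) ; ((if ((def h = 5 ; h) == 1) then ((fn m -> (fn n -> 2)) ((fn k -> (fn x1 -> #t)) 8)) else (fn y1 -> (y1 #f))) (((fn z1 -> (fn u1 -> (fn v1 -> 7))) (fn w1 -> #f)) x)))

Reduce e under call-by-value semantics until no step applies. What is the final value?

Answer: 7

Derivation:
step 0: (let x = ((if ((8 * 4) < 2) then (if true then (if true then (\y.(\z.y)) else (\u.(\v.7))) else ((\w.(\p.(\q.p))) 4)) else (\r.(let s = 9 in (\t.s)))) (((if false then (\a.(\b.3)) else (\c.(\d.8))) (let e = 8 in (\f.e))) (\g.g))) in ((if ((let h = 5 in h) == 1) then ((\m.(\n.2)) ((\k.(\x1.true)) 8)) else (\y1.(y1 false))) (((\z1.(\u1.(\v1.7))) (\w1.false)) x)))
step 1: [delta@0.0.0.0] (let x = ((if (32 < 2) then (if true then (if true then (\y.(\z.y)) else (\u.(\v.7))) else ((\w.(\p.(\q.p))) 4)) else (\r.(let s = 9 in (\t.s)))) (((if false then (\a.(\b.3)) else (\c.(\d.8))) (let e = 8 in (\f.e))) (\g.g))) in ((if ((let h = 5 in h) == 1) then ((\m.(\n.2)) ((\k.(\x1.true)) 8)) else (\y1.(y1 false))) (((\z1.(\u1.(\v1.7))) (\w1.false)) x)))
step 2: [delta@0.0.0] (let x = ((if false then (if true then (if true then (\y.(\z.y)) else (\u.(\v.7))) else ((\w.(\p.(\q.p))) 4)) else (\r.(let s = 9 in (\t.s)))) (((if false then (\a.(\b.3)) else (\c.(\d.8))) (let e = 8 in (\f.e))) (\g.g))) in ((if ((let h = 5 in h) == 1) then ((\m.(\n.2)) ((\k.(\x1.true)) 8)) else (\y1.(y1 false))) (((\z1.(\u1.(\v1.7))) (\w1.false)) x)))
step 3: [if@0.0] (let x = ((\r.(let s = 9 in (\t.s))) (((if false then (\a.(\b.3)) else (\c.(\d.8))) (let e = 8 in (\f.e))) (\g.g))) in ((if ((let h = 5 in h) == 1) then ((\m.(\n.2)) ((\k.(\x1.true)) 8)) else (\y1.(y1 false))) (((\z1.(\u1.(\v1.7))) (\w1.false)) x)))
step 4: [if@0.1.0.0] (let x = ((\r.(let s = 9 in (\t.s))) (((\c.(\d.8)) (let e = 8 in (\f.e))) (\g.g))) in ((if ((let h = 5 in h) == 1) then ((\m.(\n.2)) ((\k.(\x1.true)) 8)) else (\y1.(y1 false))) (((\z1.(\u1.(\v1.7))) (\w1.false)) x)))
step 5: [let@0.1.0.1] (let x = ((\r.(let s = 9 in (\t.s))) (((\c.(\d.8)) (\f.8)) (\g.g))) in ((if ((let h = 5 in h) == 1) then ((\m.(\n.2)) ((\k.(\x1.true)) 8)) else (\y1.(y1 false))) (((\z1.(\u1.(\v1.7))) (\w1.false)) x)))
step 6: [beta@0.1.0] (let x = ((\r.(let s = 9 in (\t.s))) ((\d.8) (\g.g))) in ((if ((let h = 5 in h) == 1) then ((\m.(\n.2)) ((\k.(\x1.true)) 8)) else (\y1.(y1 false))) (((\z1.(\u1.(\v1.7))) (\w1.false)) x)))
step 7: [beta@0.1] (let x = ((\r.(let s = 9 in (\t.s))) 8) in ((if ((let h = 5 in h) == 1) then ((\m.(\n.2)) ((\k.(\x1.true)) 8)) else (\y1.(y1 false))) (((\z1.(\u1.(\v1.7))) (\w1.false)) x)))
step 8: [beta@0] (let x = (let s = 9 in (\t.s)) in ((if ((let h = 5 in h) == 1) then ((\m.(\n.2)) ((\k.(\x1.true)) 8)) else (\y1.(y1 false))) (((\z1.(\u1.(\v1.7))) (\w1.false)) x)))
step 9: [let@0] (let x = (\t.9) in ((if ((let h = 5 in h) == 1) then ((\m.(\n.2)) ((\k.(\x1.true)) 8)) else (\y1.(y1 false))) (((\z1.(\u1.(\v1.7))) (\w1.false)) x)))
step 10: [let@root] ((if ((let h = 5 in h) == 1) then ((\m.(\n.2)) ((\k.(\x1.true)) 8)) else (\y1.(y1 false))) (((\z1.(\u1.(\v1.7))) (\w1.false)) (\t.9)))
step 11: [let@0.0.0] ((if (5 == 1) then ((\m.(\n.2)) ((\k.(\x1.true)) 8)) else (\y1.(y1 false))) (((\z1.(\u1.(\v1.7))) (\w1.false)) (\t.9)))
step 12: [delta@0.0] ((if false then ((\m.(\n.2)) ((\k.(\x1.true)) 8)) else (\y1.(y1 false))) (((\z1.(\u1.(\v1.7))) (\w1.false)) (\t.9)))
step 13: [if@0] ((\y1.(y1 false)) (((\z1.(\u1.(\v1.7))) (\w1.false)) (\t.9)))
step 14: [beta@1.0] ((\y1.(y1 false)) ((\u1.(\v1.7)) (\t.9)))
step 15: [beta@1] ((\y1.(y1 false)) (\v1.7))
step 16: [beta@root] ((\v1.7) false)
step 17: [beta@root] 7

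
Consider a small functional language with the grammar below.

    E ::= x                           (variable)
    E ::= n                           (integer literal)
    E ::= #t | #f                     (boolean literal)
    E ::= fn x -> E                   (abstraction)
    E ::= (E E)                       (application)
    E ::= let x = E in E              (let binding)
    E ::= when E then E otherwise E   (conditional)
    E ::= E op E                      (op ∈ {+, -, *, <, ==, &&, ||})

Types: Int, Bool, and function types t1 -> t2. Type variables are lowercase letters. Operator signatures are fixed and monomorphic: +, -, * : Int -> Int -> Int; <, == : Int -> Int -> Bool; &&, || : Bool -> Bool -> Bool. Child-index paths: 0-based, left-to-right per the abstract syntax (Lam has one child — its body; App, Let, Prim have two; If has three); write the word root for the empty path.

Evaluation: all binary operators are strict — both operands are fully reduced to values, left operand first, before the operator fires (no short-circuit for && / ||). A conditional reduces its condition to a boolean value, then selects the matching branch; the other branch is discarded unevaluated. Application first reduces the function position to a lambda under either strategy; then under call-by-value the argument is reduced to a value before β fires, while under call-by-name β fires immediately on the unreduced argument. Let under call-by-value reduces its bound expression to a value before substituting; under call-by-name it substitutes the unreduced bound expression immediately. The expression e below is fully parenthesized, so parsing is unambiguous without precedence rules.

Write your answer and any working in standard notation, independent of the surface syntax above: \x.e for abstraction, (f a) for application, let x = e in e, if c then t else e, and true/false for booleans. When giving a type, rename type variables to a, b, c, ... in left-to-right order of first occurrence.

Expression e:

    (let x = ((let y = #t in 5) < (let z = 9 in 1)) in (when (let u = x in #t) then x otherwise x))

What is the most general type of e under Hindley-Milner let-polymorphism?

Answer: Bool

Trace:
let y : Bool
  unify Int ~ Int
let z : Int
  unify Int ~ Int
let x : Bool
x : Bool
let u : Bool
  unify Bool ~ Bool
x : Bool
x : Bool
  unify Bool ~ Bool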